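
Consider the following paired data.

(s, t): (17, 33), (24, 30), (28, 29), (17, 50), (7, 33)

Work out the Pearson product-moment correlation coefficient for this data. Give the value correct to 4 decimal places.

n = 5, Σs = 93, Σt = 175, Σs² = 1987, Σt² = 6419, Σst = 3174
nΣst − ΣsΣt = 15870 − 16275 = -405
nΣs² − (Σs)² = 9935 − 8649 = 1286; nΣt² − (Σt)² = 32095 − 30625 = 1470
r = -405 / √(1286 × 1470) = -405 / 1374.9255 ≈ -0.2946

-0.2946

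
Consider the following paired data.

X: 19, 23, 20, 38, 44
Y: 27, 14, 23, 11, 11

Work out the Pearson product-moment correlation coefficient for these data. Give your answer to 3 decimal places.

-0.831

n = 5, ΣX = 144, ΣY = 86, ΣX² = 4670, ΣY² = 1696, ΣXY = 2197
nΣXY − ΣXΣY = 10985 − 12384 = -1399
nΣX² − (ΣX)² = 23350 − 20736 = 2614; nΣY² − (ΣY)² = 8480 − 7396 = 1084
r = -1399 / √(2614 × 1084) = -1399 / 1683.3229 ≈ -0.831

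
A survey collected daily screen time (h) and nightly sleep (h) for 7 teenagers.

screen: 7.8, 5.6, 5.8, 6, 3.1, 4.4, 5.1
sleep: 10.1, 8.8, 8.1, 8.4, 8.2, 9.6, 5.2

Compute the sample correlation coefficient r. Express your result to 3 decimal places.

n = 7, Σx = 37.8, Σy = 58.4, Σx² = 216.82, Σy² = 502.06, Σxy = 319.62
nΣxy − ΣxΣy = 2237.34 − 2207.52 = 29.82
nΣx² − (Σx)² = 1517.74 − 1428.84 = 88.9; nΣy² − (Σy)² = 3514.42 − 3410.56 = 103.86
r = 29.82 / √(88.9 × 103.86) = 29.82 / 96.0893 ≈ 0.310

0.310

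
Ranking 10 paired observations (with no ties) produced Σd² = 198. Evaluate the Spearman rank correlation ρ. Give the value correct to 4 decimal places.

-0.2000

ρ = 1 − 6Σd² / [n(n²−1)] = 1 − 6×198 / (10×99)
  = 1 − 1188/990 = 1 − 1.20000 ≈ -0.2000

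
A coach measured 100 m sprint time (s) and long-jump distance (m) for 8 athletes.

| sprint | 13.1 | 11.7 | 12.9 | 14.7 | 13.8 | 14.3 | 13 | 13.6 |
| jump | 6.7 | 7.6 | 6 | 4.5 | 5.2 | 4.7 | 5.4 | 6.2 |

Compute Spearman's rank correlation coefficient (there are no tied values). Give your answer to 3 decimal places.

-0.810

Rank sprint: 4, 1, 2, 8, 6, 7, 3, 5
Rank jump: 7, 8, 5, 1, 3, 2, 4, 6
d = rank(sprint) − rank(jump): -3, -7, -3, 7, 3, 5, -1, -1; Σd² = 152
ρ = 1 − 6Σd² / [n(n²−1)] = 1 − 6×152 / (8×63) = 1 − 912/504 ≈ -0.810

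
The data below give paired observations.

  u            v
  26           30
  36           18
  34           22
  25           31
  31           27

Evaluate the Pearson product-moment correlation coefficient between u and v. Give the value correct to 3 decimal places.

n = 5, Σu = 152, Σv = 128, Σu² = 4714, Σv² = 3398, Σuv = 3788
nΣuv − ΣuΣv = 18940 − 19456 = -516
nΣu² − (Σu)² = 23570 − 23104 = 466; nΣv² − (Σv)² = 16990 − 16384 = 606
r = -516 / √(466 × 606) = -516 / 531.4094 ≈ -0.971

-0.971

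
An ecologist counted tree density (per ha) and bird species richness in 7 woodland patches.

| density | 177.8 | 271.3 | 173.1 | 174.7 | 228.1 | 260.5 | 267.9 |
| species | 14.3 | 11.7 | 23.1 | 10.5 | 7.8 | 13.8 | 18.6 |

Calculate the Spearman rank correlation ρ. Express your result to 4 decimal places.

-0.1786

Rank density: 3, 7, 1, 2, 4, 5, 6
Rank species: 5, 3, 7, 2, 1, 4, 6
d = rank(density) − rank(species): -2, 4, -6, 0, 3, 1, 0; Σd² = 66
ρ = 1 − 6Σd² / [n(n²−1)] = 1 − 6×66 / (7×48) = 1 − 396/336 ≈ -0.1786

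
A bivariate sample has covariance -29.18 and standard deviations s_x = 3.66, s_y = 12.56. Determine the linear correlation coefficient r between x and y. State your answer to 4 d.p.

-0.6348

r = Cov(x,y) / (s_x · s_y) = -29.18 / (3.66 × 12.56)
  = -29.18 / 45.9696 ≈ -0.6348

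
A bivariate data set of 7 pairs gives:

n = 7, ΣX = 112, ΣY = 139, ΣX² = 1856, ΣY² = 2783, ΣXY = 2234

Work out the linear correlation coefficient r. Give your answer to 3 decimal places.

r = (nΣXY − ΣXΣY) / √[(nΣX² − (ΣX)²)(nΣY² − (ΣY)²)]
Numerator: 7×2234 − 112×139 = 70
Denominator: √[(12992 − 12544)(19481 − 19321)] = √[448 × 160] = 267.7312
r = 70 / 267.7312 ≈ 0.261

0.261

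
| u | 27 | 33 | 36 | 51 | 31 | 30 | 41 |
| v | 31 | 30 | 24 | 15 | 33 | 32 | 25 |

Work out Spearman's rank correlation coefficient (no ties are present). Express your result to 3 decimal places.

-0.821

Rank u: 1, 4, 5, 7, 3, 2, 6
Rank v: 5, 4, 2, 1, 7, 6, 3
d = rank(u) − rank(v): -4, 0, 3, 6, -4, -4, 3; Σd² = 102
ρ = 1 − 6Σd² / [n(n²−1)] = 1 − 6×102 / (7×48) = 1 − 612/336 ≈ -0.821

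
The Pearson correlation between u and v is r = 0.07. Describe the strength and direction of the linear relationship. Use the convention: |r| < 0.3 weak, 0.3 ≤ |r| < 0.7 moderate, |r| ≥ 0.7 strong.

r = 0.07 > 0 so the relationship is positive.
|r| = 0.07, which falls in the weak range.

weak positive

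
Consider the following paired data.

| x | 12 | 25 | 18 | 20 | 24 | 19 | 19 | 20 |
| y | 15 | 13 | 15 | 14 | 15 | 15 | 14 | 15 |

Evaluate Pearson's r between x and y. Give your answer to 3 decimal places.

-0.501

n = 8, Σx = 157, Σy = 116, Σx² = 3191, Σy² = 1686, Σxy = 2266
nΣxy − ΣxΣy = 18128 − 18212 = -84
nΣx² − (Σx)² = 25528 − 24649 = 879; nΣy² − (Σy)² = 13488 − 13456 = 32
r = -84 / √(879 × 32) = -84 / 167.7140 ≈ -0.501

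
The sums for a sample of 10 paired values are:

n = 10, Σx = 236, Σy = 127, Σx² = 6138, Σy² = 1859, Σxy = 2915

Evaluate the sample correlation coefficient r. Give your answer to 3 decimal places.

r = (nΣxy − ΣxΣy) / √[(nΣx² − (Σx)²)(nΣy² − (Σy)²)]
Numerator: 10×2915 − 236×127 = -822
Denominator: √[(61380 − 55696)(18590 − 16129)] = √[5684 × 2461] = 3740.0968
r = -822 / 3740.0968 ≈ -0.220

-0.220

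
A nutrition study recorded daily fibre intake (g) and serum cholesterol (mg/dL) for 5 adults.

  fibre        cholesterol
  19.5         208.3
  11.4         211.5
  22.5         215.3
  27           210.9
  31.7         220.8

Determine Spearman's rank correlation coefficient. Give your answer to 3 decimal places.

0.500

Rank fibre: 2, 1, 3, 4, 5
Rank cholesterol: 1, 3, 4, 2, 5
d = rank(fibre) − rank(cholesterol): 1, -2, -1, 2, 0; Σd² = 10
ρ = 1 − 6Σd² / [n(n²−1)] = 1 − 6×10 / (5×24) = 1 − 60/120 ≈ 0.500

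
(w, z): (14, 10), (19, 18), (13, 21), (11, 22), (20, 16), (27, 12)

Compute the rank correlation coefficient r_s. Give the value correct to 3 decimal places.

-0.657

Rank w: 3, 4, 2, 1, 5, 6
Rank z: 1, 4, 5, 6, 3, 2
d = rank(w) − rank(z): 2, 0, -3, -5, 2, 4; Σd² = 58
ρ = 1 − 6Σd² / [n(n²−1)] = 1 − 6×58 / (6×35) = 1 − 348/210 ≈ -0.657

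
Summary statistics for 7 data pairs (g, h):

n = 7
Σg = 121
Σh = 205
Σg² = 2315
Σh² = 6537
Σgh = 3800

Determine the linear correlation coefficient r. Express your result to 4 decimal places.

0.7428

r = (nΣgh − ΣgΣh) / √[(nΣg² − (Σg)²)(nΣh² − (Σh)²)]
Numerator: 7×3800 − 121×205 = 1795
Denominator: √[(16205 − 14641)(45759 − 42025)] = √[1564 × 3734] = 2416.6042
r = 1795 / 2416.6042 ≈ 0.7428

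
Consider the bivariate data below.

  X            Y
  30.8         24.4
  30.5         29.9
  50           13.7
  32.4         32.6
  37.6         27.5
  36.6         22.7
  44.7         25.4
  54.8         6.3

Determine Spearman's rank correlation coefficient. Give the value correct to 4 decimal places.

Rank X: 2, 1, 7, 3, 5, 4, 6, 8
Rank Y: 4, 7, 2, 8, 6, 3, 5, 1
d = rank(X) − rank(Y): -2, -6, 5, -5, -1, 1, 1, 7; Σd² = 142
ρ = 1 − 6Σd² / [n(n²−1)] = 1 − 6×142 / (8×63) = 1 − 852/504 ≈ -0.6905

-0.6905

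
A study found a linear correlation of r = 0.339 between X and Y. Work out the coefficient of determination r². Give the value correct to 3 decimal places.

r² = (0.339)² = 0.115

0.115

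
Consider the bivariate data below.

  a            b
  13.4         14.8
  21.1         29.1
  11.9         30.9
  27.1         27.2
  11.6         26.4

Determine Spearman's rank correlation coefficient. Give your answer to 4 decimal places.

0.1000

Rank a: 3, 4, 2, 5, 1
Rank b: 1, 4, 5, 3, 2
d = rank(a) − rank(b): 2, 0, -3, 2, -1; Σd² = 18
ρ = 1 − 6Σd² / [n(n²−1)] = 1 − 6×18 / (5×24) = 1 − 108/120 ≈ 0.1000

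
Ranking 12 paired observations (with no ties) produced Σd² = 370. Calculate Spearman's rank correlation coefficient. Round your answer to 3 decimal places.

-0.294

ρ = 1 − 6Σd² / [n(n²−1)] = 1 − 6×370 / (12×143)
  = 1 − 2220/1716 = 1 − 1.2937 ≈ -0.294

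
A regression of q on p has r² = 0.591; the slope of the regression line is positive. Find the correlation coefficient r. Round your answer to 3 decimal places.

|r| = √0.591 = 0.769
The association is positive, so r = 0.769.

0.769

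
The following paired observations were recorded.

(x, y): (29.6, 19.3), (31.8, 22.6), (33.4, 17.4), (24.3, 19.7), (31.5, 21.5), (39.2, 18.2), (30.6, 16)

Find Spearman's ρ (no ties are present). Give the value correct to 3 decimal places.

Rank x: 2, 5, 6, 1, 4, 7, 3
Rank y: 4, 7, 2, 5, 6, 3, 1
d = rank(x) − rank(y): -2, -2, 4, -4, -2, 4, 2; Σd² = 64
ρ = 1 − 6Σd² / [n(n²−1)] = 1 − 6×64 / (7×48) = 1 − 384/336 ≈ -0.143

-0.143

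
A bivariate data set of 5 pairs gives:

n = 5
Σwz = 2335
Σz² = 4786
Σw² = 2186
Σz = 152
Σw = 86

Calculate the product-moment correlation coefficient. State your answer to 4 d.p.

r = (nΣwz − ΣwΣz) / √[(nΣw² − (Σw)²)(nΣz² − (Σz)²)]
Numerator: 5×2335 − 86×152 = -1397
Denominator: √[(10930 − 7396)(23930 − 23104)] = √[3534 × 826] = 1708.5327
r = -1397 / 1708.5327 ≈ -0.8177

-0.8177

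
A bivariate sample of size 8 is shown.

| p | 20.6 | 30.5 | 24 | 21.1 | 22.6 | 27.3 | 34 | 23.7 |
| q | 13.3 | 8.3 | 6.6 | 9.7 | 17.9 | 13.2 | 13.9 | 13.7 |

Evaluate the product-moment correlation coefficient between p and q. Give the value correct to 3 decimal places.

n = 8, Σp = 203.8, Σq = 96.6, Σp² = 5349.56, Σq² = 1258.98, Σpq = 2452.39
nΣpq − ΣpΣq = 19619.12 − 19687.08 = -67.96
nΣp² − (Σp)² = 42796.48 − 41534.44 = 1262.04; nΣq² − (Σq)² = 10071.84 − 9331.56 = 740.28
r = -67.96 / √(1262.04 × 740.28) = -67.96 / 966.5728 ≈ -0.070

-0.070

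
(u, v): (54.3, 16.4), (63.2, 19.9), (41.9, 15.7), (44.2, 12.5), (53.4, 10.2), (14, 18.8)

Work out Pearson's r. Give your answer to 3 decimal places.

-0.180

n = 6, Σu = 271, Σv = 93.5, Σu² = 13699.54, Σv² = 1525.19, Σuv = 4166.41
nΣuv − ΣuΣv = 24998.46 − 25338.5 = -340.04
nΣu² − (Σu)² = 82197.24 − 73441 = 8756.24; nΣv² − (Σv)² = 9151.14 − 8742.25 = 408.89
r = -340.04 / √(8756.24 × 408.89) = -340.04 / 1892.1784 ≈ -0.180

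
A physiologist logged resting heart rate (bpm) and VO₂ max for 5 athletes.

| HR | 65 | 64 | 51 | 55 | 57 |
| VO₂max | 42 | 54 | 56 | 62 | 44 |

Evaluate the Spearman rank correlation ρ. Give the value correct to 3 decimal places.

Rank HR: 5, 4, 1, 2, 3
Rank VO₂max: 1, 3, 4, 5, 2
d = rank(HR) − rank(VO₂max): 4, 1, -3, -3, 1; Σd² = 36
ρ = 1 − 6Σd² / [n(n²−1)] = 1 − 6×36 / (5×24) = 1 − 216/120 ≈ -0.800

-0.800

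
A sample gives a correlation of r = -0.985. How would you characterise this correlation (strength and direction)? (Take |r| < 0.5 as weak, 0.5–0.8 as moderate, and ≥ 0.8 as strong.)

strong negative

r = -0.985 < 0 so the relationship is negative.
|r| = 0.985, which falls in the strong range.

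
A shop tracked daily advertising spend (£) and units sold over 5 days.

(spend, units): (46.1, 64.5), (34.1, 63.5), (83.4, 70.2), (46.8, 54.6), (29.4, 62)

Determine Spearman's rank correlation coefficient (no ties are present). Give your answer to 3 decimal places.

0.400

Rank spend: 3, 2, 5, 4, 1
Rank units: 4, 3, 5, 1, 2
d = rank(spend) − rank(units): -1, -1, 0, 3, -1; Σd² = 12
ρ = 1 − 6Σd² / [n(n²−1)] = 1 − 6×12 / (5×24) = 1 − 72/120 ≈ 0.400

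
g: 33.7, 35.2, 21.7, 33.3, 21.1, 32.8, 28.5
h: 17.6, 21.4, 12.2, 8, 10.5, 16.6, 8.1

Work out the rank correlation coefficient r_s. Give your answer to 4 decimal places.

0.5357

Rank g: 6, 7, 2, 5, 1, 4, 3
Rank h: 6, 7, 4, 1, 3, 5, 2
d = rank(g) − rank(h): 0, 0, -2, 4, -2, -1, 1; Σd² = 26
ρ = 1 − 6Σd² / [n(n²−1)] = 1 − 6×26 / (7×48) = 1 − 156/336 ≈ 0.5357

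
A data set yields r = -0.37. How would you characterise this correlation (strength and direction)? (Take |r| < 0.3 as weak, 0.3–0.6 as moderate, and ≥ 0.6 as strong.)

r = -0.37 < 0 so the relationship is negative.
|r| = 0.37, which falls in the moderate range.

moderate negative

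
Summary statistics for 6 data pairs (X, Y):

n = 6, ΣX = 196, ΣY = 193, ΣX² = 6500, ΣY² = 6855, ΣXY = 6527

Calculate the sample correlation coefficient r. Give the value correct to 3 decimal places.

0.886

r = (nΣXY − ΣXΣY) / √[(nΣX² − (ΣX)²)(nΣY² − (ΣY)²)]
Numerator: 6×6527 − 196×193 = 1334
Denominator: √[(39000 − 38416)(41130 − 37249)] = √[584 × 3881] = 1505.4913
r = 1334 / 1505.4913 ≈ 0.886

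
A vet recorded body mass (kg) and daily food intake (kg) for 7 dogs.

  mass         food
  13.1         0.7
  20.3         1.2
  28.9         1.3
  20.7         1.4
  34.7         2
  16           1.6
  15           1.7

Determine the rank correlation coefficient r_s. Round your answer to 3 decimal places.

Rank mass: 1, 4, 6, 5, 7, 3, 2
Rank food: 1, 2, 3, 4, 7, 5, 6
d = rank(mass) − rank(food): 0, 2, 3, 1, 0, -2, -4; Σd² = 34
ρ = 1 − 6Σd² / [n(n²−1)] = 1 − 6×34 / (7×48) = 1 − 204/336 ≈ 0.393

0.393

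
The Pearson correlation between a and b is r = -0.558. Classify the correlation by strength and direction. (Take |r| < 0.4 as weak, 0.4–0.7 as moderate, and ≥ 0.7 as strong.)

r = -0.558 < 0 so the relationship is negative.
|r| = 0.558, which falls in the moderate range.

moderate negative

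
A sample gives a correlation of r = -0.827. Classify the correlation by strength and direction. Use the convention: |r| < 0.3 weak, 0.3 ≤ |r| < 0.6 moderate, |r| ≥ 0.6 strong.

strong negative

r = -0.827 < 0 so the relationship is negative.
|r| = 0.827, which falls in the strong range.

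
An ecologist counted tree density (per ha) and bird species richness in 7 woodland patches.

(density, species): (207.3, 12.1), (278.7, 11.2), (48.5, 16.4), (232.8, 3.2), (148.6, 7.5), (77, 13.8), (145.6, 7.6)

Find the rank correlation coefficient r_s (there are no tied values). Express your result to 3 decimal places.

-0.607

Rank density: 5, 7, 1, 6, 4, 2, 3
Rank species: 5, 4, 7, 1, 2, 6, 3
d = rank(density) − rank(species): 0, 3, -6, 5, 2, -4, 0; Σd² = 90
ρ = 1 − 6Σd² / [n(n²−1)] = 1 − 6×90 / (7×48) = 1 − 540/336 ≈ -0.607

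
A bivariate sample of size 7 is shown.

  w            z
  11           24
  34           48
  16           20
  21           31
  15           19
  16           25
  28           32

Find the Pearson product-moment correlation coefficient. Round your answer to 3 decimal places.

n = 7, Σw = 141, Σz = 199, Σw² = 3239, Σz² = 6251, Σwz = 4448
nΣwz − ΣwΣz = 31136 − 28059 = 3077
nΣw² − (Σw)² = 22673 − 19881 = 2792; nΣz² − (Σz)² = 43757 − 39601 = 4156
r = 3077 / √(2792 × 4156) = 3077 / 3406.3987 ≈ 0.903

0.903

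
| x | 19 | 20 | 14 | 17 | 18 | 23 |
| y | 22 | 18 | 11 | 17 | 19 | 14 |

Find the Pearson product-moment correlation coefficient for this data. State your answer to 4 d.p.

0.2828

n = 6, Σx = 111, Σy = 101, Σx² = 2099, Σy² = 1775, Σxy = 1885
nΣxy − ΣxΣy = 11310 − 11211 = 99
nΣx² − (Σx)² = 12594 − 12321 = 273; nΣy² − (Σy)² = 10650 − 10201 = 449
r = 99 / √(273 × 449) = 99 / 350.1100 ≈ 0.2828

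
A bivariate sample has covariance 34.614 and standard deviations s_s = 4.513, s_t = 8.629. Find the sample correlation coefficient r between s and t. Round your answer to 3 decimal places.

r = Cov(s,t) / (s_s · s_t) = 34.614 / (4.513 × 8.629)
  = 34.614 / 38.9427 ≈ 0.889

0.889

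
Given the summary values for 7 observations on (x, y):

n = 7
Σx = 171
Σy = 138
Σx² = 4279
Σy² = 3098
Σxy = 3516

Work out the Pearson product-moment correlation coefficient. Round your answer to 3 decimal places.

r = (nΣxy − ΣxΣy) / √[(nΣx² − (Σx)²)(nΣy² − (Σy)²)]
Numerator: 7×3516 − 171×138 = 1014
Denominator: √[(29953 − 29241)(21686 − 19044)] = √[712 × 2642] = 1371.5334
r = 1014 / 1371.5334 ≈ 0.739

0.739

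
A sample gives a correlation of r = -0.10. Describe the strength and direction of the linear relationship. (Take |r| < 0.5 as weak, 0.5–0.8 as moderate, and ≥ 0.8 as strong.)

weak negative

r = -0.10 < 0 so the relationship is negative.
|r| = 0.10, which falls in the weak range.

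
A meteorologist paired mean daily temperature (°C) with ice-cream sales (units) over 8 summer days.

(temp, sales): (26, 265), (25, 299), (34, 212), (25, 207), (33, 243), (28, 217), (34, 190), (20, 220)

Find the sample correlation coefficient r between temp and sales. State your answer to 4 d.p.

-0.3242

n = 8, Σx = 225, Σy = 1853, Σx² = 6511, Σy² = 438057, Σxy = 51703
nΣxy − ΣxΣy = 413624 − 416925 = -3301
nΣx² − (Σx)² = 52088 − 50625 = 1463; nΣy² − (Σy)² = 3504456 − 3433609 = 70847
r = -3301 / √(1463 × 70847) = -3301 / 10180.8232 ≈ -0.3242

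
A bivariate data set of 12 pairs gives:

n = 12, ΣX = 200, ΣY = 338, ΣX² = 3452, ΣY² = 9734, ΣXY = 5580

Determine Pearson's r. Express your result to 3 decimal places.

r = (nΣXY − ΣXΣY) / √[(nΣX² − (ΣX)²)(nΣY² − (ΣY)²)]
Numerator: 12×5580 − 200×338 = -640
Denominator: √[(41424 − 40000)(116808 − 114244)] = √[1424 × 2564] = 1910.7946
r = -640 / 1910.7946 ≈ -0.335

-0.335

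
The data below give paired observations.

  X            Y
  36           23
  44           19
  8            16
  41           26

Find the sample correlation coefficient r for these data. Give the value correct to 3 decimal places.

n = 4, ΣX = 129, ΣY = 84, ΣX² = 4977, ΣY² = 1822, ΣXY = 2858
nΣXY − ΣXΣY = 11432 − 10836 = 596
nΣX² − (ΣX)² = 19908 − 16641 = 3267; nΣY² − (ΣY)² = 7288 − 7056 = 232
r = 596 / √(3267 × 232) = 596 / 870.5998 ≈ 0.685

0.685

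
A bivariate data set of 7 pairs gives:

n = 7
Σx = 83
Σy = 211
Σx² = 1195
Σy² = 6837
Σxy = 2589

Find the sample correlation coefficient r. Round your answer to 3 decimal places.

r = (nΣxy − ΣxΣy) / √[(nΣx² − (Σx)²)(nΣy² − (Σy)²)]
Numerator: 7×2589 − 83×211 = 610
Denominator: √[(8365 − 6889)(47859 − 44521)] = √[1476 × 3338] = 2219.6594
r = 610 / 2219.6594 ≈ 0.275

0.275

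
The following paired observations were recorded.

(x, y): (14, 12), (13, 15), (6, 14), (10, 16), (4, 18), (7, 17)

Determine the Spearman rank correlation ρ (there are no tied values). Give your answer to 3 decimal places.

Rank x: 6, 5, 2, 4, 1, 3
Rank y: 1, 3, 2, 4, 6, 5
d = rank(x) − rank(y): 5, 2, 0, 0, -5, -2; Σd² = 58
ρ = 1 − 6Σd² / [n(n²−1)] = 1 − 6×58 / (6×35) = 1 − 348/210 ≈ -0.657

-0.657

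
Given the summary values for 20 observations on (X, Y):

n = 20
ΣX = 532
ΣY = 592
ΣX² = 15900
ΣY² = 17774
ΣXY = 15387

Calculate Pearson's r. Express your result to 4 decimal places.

-0.5439

r = (nΣXY − ΣXΣY) / √[(nΣX² − (ΣX)²)(nΣY² − (ΣY)²)]
Numerator: 20×15387 − 532×592 = -7204
Denominator: √[(318000 − 283024)(355480 − 350464)] = √[34976 × 5016] = 13245.3621
r = -7204 / 13245.3621 ≈ -0.5439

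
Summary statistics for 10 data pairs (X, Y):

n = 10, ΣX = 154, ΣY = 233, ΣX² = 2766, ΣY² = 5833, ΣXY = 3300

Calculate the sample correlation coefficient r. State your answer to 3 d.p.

r = (nΣXY − ΣXΣY) / √[(nΣX² − (ΣX)²)(nΣY² − (ΣY)²)]
Numerator: 10×3300 − 154×233 = -2882
Denominator: √[(27660 − 23716)(58330 − 54289)] = √[3944 × 4041] = 3992.2054
r = -2882 / 3992.2054 ≈ -0.722

-0.722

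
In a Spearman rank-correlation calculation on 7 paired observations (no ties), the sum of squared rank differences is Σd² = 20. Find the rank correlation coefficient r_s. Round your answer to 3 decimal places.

0.643

ρ = 1 − 6Σd² / [n(n²−1)] = 1 − 6×20 / (7×48)
  = 1 − 120/336 = 1 − 0.3571 ≈ 0.643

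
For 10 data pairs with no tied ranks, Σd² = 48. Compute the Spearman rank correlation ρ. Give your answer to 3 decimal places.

ρ = 1 − 6Σd² / [n(n²−1)] = 1 − 6×48 / (10×99)
  = 1 − 288/990 = 1 − 0.2909 ≈ 0.709

0.709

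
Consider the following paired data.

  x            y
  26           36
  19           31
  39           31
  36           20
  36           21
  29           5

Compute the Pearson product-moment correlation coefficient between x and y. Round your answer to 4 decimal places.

n = 6, Σx = 185, Σy = 144, Σx² = 5991, Σy² = 4084, Σxy = 4355
nΣxy − ΣxΣy = 26130 − 26640 = -510
nΣx² − (Σx)² = 35946 − 34225 = 1721; nΣy² − (Σy)² = 24504 − 20736 = 3768
r = -510 / √(1721 × 3768) = -510 / 2546.5129 ≈ -0.2003

-0.2003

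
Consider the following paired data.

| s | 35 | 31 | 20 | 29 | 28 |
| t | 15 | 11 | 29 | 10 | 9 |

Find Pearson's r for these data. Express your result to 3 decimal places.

n = 5, Σs = 143, Σt = 74, Σs² = 4211, Σt² = 1368, Σst = 1988
nΣst − ΣsΣt = 9940 − 10582 = -642
nΣs² − (Σs)² = 21055 − 20449 = 606; nΣt² − (Σt)² = 6840 − 5476 = 1364
r = -642 / √(606 × 1364) = -642 / 909.1667 ≈ -0.706

-0.706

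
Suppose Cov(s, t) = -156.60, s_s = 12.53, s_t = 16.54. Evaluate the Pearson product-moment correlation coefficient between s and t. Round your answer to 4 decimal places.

r = Cov(s,t) / (s_s · s_t) = -156.60 / (12.53 × 16.54)
  = -156.60 / 207.2462 ≈ -0.7556

-0.7556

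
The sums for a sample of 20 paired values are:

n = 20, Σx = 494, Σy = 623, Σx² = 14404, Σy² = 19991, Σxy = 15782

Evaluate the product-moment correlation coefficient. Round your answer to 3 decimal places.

0.347

r = (nΣxy − ΣxΣy) / √[(nΣx² − (Σx)²)(nΣy² − (Σy)²)]
Numerator: 20×15782 − 494×623 = 7878
Denominator: √[(288080 − 244036)(399820 − 388129)] = √[44044 × 11691] = 22691.8136
r = 7878 / 22691.8136 ≈ 0.347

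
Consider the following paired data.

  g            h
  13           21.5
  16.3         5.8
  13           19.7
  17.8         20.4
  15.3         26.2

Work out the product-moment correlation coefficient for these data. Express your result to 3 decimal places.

n = 5, Σg = 75.4, Σh = 93.6, Σg² = 1154.62, Σh² = 1986.58, Σgh = 1394.12
nΣgh − ΣgΣh = 6970.6 − 7057.44 = -86.84
nΣg² − (Σg)² = 5773.1 − 5685.16 = 87.94; nΣh² − (Σh)² = 9932.9 − 8760.96 = 1171.94
r = -86.84 / √(87.94 × 1171.94) = -86.84 / 321.0302 ≈ -0.271

-0.271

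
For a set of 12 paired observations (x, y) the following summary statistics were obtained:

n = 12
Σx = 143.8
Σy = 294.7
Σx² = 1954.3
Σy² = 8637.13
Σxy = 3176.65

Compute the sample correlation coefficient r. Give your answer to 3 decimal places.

r = (nΣxy − ΣxΣy) / √[(nΣx² − (Σx)²)(nΣy² − (Σy)²)]
Numerator: 12×3176.65 − 143.8×294.7 = -4258.06
Denominator: √[(23451.6 − 20678.44)(103645.56 − 86848.09)] = √[2773.16 × 16797.47] = 6825.1060
r = -4258.06 / 6825.1060 ≈ -0.624

-0.624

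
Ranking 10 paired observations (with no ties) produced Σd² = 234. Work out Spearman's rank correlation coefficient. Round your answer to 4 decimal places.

ρ = 1 − 6Σd² / [n(n²−1)] = 1 − 6×234 / (10×99)
  = 1 − 1404/990 = 1 − 1.41818 ≈ -0.4182

-0.4182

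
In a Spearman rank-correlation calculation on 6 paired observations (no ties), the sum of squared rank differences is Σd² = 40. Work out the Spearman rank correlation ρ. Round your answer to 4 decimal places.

-0.1429

ρ = 1 − 6Σd² / [n(n²−1)] = 1 − 6×40 / (6×35)
  = 1 − 240/210 = 1 − 1.14286 ≈ -0.1429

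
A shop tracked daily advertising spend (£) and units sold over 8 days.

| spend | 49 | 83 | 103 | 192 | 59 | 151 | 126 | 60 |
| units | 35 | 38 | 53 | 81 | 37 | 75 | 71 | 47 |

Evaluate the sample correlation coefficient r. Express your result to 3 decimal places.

0.944

n = 8, Σx = 823, Σy = 437, Σx² = 102521, Σy² = 26283, Σxy = 51154
nΣxy − ΣxΣy = 409232 − 359651 = 49581
nΣx² − (Σx)² = 820168 − 677329 = 142839; nΣy² − (Σy)² = 210264 − 190969 = 19295
r = 49581 / √(142839 × 19295) = 49581 / 52498.3667 ≈ 0.944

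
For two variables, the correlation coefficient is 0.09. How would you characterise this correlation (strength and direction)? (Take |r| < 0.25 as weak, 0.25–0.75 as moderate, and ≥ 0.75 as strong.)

weak positive

r = 0.09 > 0 so the relationship is positive.
|r| = 0.09, which falls in the weak range.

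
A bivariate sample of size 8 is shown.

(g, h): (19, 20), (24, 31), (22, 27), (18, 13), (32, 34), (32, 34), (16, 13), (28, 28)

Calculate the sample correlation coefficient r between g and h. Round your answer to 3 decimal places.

0.912

n = 8, Σg = 191, Σh = 200, Σg² = 4833, Σh² = 5524, Σgh = 5120
nΣgh − ΣgΣh = 40960 − 38200 = 2760
nΣg² − (Σg)² = 38664 − 36481 = 2183; nΣh² − (Σh)² = 44192 − 40000 = 4192
r = 2760 / √(2183 × 4192) = 2760 / 3025.0845 ≈ 0.912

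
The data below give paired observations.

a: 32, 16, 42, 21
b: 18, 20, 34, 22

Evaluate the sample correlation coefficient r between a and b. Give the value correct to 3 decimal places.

n = 4, Σa = 111, Σb = 94, Σa² = 3485, Σb² = 2364, Σab = 2786
nΣab − ΣaΣb = 11144 − 10434 = 710
nΣa² − (Σa)² = 13940 − 12321 = 1619; nΣb² − (Σb)² = 9456 − 8836 = 620
r = 710 / √(1619 × 620) = 710 / 1001.8882 ≈ 0.709

0.709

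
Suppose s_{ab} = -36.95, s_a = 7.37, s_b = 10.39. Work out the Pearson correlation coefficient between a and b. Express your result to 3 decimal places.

r = Cov(a,b) / (s_a · s_b) = -36.95 / (7.37 × 10.39)
  = -36.95 / 76.5743 ≈ -0.483

-0.483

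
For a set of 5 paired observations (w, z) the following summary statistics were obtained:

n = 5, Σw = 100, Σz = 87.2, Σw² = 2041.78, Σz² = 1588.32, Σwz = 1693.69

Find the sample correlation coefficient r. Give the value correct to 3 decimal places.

r = (nΣwz − ΣwΣz) / √[(nΣw² − (Σw)²)(nΣz² − (Σz)²)]
Numerator: 5×1693.69 − 100×87.2 = -251.55
Denominator: √[(10208.9 − 10000)(7941.6 − 7603.84)] = √[208.9 × 337.76] = 265.6277
r = -251.55 / 265.6277 ≈ -0.947

-0.947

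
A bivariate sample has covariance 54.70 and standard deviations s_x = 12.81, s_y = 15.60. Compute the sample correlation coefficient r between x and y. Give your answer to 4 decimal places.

r = Cov(x,y) / (s_x · s_y) = 54.70 / (12.81 × 15.60)
  = 54.70 / 199.8360 ≈ 0.2737

0.2737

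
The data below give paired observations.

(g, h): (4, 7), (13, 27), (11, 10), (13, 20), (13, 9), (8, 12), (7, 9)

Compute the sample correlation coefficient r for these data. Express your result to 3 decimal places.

n = 7, Σg = 69, Σh = 94, Σg² = 757, Σh² = 1584, Σgh = 1025
nΣgh − ΣgΣh = 7175 − 6486 = 689
nΣg² − (Σg)² = 5299 − 4761 = 538; nΣh² − (Σh)² = 11088 − 8836 = 2252
r = 689 / √(538 × 2252) = 689 / 1100.7161 ≈ 0.626

0.626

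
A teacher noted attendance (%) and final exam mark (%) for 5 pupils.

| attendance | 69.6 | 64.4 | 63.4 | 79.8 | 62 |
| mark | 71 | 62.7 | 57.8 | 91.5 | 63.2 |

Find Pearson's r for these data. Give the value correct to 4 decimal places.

0.9754

n = 5, Σx = 339.2, Σy = 346.2, Σx² = 23223.12, Σy² = 24679.62, Σxy = 23864.1
nΣxy − ΣxΣy = 119320.5 − 117431.04 = 1889.46
nΣx² − (Σx)² = 116115.6 − 115056.64 = 1058.96; nΣy² − (Σy)² = 123398.1 − 119854.44 = 3543.66
r = 1889.46 / √(1058.96 × 3543.66) = 1889.46 / 1937.1614 ≈ 0.9754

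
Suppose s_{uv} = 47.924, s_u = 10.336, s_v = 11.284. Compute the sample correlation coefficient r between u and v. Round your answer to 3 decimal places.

0.411

r = Cov(u,v) / (s_u · s_v) = 47.924 / (10.336 × 11.284)
  = 47.924 / 116.6314 ≈ 0.411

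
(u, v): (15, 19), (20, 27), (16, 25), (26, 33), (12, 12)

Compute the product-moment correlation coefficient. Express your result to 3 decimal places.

n = 5, Σu = 89, Σv = 116, Σu² = 1701, Σv² = 2948, Σuv = 2227
nΣuv − ΣuΣv = 11135 − 10324 = 811
nΣu² − (Σu)² = 8505 − 7921 = 584; nΣv² − (Σv)² = 14740 − 13456 = 1284
r = 811 / √(584 × 1284) = 811 / 865.9423 ≈ 0.937

0.937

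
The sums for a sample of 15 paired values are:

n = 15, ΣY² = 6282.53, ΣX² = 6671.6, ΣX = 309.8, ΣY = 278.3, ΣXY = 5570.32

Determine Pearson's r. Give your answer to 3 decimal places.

-0.321

r = (nΣXY − ΣXΣY) / √[(nΣX² − (ΣX)²)(nΣY² − (ΣY)²)]
Numerator: 15×5570.32 − 309.8×278.3 = -2662.54
Denominator: √[(100074 − 95976.04)(94237.95 − 77450.89)] = √[4097.96 × 16787.06] = 8294.1365
r = -2662.54 / 8294.1365 ≈ -0.321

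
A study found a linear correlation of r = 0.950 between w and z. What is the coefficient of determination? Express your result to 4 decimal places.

r² = (0.950)² = 0.9025

0.9025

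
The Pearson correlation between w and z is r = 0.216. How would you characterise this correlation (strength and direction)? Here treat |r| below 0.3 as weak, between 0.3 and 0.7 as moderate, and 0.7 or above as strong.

weak positive

r = 0.216 > 0 so the relationship is positive.
|r| = 0.216, which falls in the weak range.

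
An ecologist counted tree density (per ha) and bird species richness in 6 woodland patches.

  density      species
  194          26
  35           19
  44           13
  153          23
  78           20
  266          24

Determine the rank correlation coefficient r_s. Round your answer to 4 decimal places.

Rank density: 5, 1, 2, 4, 3, 6
Rank species: 6, 2, 1, 4, 3, 5
d = rank(density) − rank(species): -1, -1, 1, 0, 0, 1; Σd² = 4
ρ = 1 − 6Σd² / [n(n²−1)] = 1 − 6×4 / (6×35) = 1 − 24/210 ≈ 0.8857

0.8857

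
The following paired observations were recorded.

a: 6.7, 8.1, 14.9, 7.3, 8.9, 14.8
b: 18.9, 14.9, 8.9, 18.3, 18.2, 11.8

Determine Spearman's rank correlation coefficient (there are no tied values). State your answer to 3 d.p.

-0.943

Rank a: 1, 3, 6, 2, 4, 5
Rank b: 6, 3, 1, 5, 4, 2
d = rank(a) − rank(b): -5, 0, 5, -3, 0, 3; Σd² = 68
ρ = 1 − 6Σd² / [n(n²−1)] = 1 − 6×68 / (6×35) = 1 − 408/210 ≈ -0.943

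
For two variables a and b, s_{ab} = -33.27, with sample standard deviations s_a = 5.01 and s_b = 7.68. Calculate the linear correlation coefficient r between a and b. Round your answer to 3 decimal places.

r = Cov(a,b) / (s_a · s_b) = -33.27 / (5.01 × 7.68)
  = -33.27 / 38.4768 ≈ -0.865

-0.865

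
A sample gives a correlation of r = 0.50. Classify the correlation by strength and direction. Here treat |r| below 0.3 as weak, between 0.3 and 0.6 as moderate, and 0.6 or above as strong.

moderate positive

r = 0.50 > 0 so the relationship is positive.
|r| = 0.50, which falls in the moderate range.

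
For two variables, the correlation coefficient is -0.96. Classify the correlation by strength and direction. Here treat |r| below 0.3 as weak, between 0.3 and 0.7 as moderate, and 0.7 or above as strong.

r = -0.96 < 0 so the relationship is negative.
|r| = 0.96, which falls in the strong range.

strong negative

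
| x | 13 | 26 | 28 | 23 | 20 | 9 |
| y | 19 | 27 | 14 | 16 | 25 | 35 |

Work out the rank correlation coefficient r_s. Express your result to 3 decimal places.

Rank x: 2, 5, 6, 4, 3, 1
Rank y: 3, 5, 1, 2, 4, 6
d = rank(x) − rank(y): -1, 0, 5, 2, -1, -5; Σd² = 56
ρ = 1 − 6Σd² / [n(n²−1)] = 1 − 6×56 / (6×35) = 1 − 336/210 ≈ -0.600

-0.600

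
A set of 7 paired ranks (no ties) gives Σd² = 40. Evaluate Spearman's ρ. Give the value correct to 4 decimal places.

ρ = 1 − 6Σd² / [n(n²−1)] = 1 − 6×40 / (7×48)
  = 1 − 240/336 = 1 − 0.71429 ≈ 0.2857

0.2857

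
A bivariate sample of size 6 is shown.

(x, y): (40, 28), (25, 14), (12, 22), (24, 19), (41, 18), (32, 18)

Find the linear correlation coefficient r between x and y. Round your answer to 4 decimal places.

n = 6, Σx = 174, Σy = 119, Σx² = 5650, Σy² = 2473, Σxy = 3504
nΣxy − ΣxΣy = 21024 − 20706 = 318
nΣx² − (Σx)² = 33900 − 30276 = 3624; nΣy² − (Σy)² = 14838 − 14161 = 677
r = 318 / √(3624 × 677) = 318 / 1566.3486 ≈ 0.2030

0.2030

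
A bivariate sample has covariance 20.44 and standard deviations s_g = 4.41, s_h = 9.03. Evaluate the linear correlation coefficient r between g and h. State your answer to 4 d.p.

0.5133

r = Cov(g,h) / (s_g · s_h) = 20.44 / (4.41 × 9.03)
  = 20.44 / 39.8223 ≈ 0.5133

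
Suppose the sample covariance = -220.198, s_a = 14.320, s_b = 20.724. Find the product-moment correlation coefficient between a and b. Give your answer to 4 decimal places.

-0.7420

r = Cov(a,b) / (s_a · s_b) = -220.198 / (14.320 × 20.724)
  = -220.198 / 296.7677 ≈ -0.7420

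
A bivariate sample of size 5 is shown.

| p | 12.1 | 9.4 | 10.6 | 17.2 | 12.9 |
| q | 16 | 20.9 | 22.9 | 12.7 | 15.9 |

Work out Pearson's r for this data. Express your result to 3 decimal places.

n = 5, Σp = 62.2, Σq = 88.4, Σp² = 809.38, Σq² = 1631.32, Σpq = 1056.35
nΣpq − ΣpΣq = 5281.75 − 5498.48 = -216.73
nΣp² − (Σp)² = 4046.9 − 3868.84 = 178.06; nΣq² − (Σq)² = 8156.6 − 7814.56 = 342.04
r = -216.73 / √(178.06 × 342.04) = -216.73 / 246.7866 ≈ -0.878

-0.878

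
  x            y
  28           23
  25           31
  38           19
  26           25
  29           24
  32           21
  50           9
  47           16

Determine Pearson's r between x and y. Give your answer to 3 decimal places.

n = 8, Σx = 275, Σy = 168, Σx² = 10103, Σy² = 3830, Σxy = 5361
nΣxy − ΣxΣy = 42888 − 46200 = -3312
nΣx² − (Σx)² = 80824 − 75625 = 5199; nΣy² − (Σy)² = 30640 − 28224 = 2416
r = -3312 / √(5199 × 2416) = -3312 / 3544.1196 ≈ -0.935

-0.935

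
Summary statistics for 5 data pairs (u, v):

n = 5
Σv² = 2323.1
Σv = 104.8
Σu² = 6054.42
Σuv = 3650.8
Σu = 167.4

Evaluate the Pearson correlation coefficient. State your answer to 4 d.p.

r = (nΣuv − ΣuΣv) / √[(nΣu² − (Σu)²)(nΣv² − (Σv)²)]
Numerator: 5×3650.8 − 167.4×104.8 = 710.48
Denominator: √[(30272.1 − 28022.76)(11615.5 − 10983.04)] = √[2249.34 × 632.46] = 1192.7353
r = 710.48 / 1192.7353 ≈ 0.5957

0.5957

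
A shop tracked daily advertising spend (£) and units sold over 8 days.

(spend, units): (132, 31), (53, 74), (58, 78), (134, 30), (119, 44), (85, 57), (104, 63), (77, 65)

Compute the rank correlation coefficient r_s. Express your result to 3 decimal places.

-0.952

Rank spend: 7, 1, 2, 8, 6, 4, 5, 3
Rank units: 2, 7, 8, 1, 3, 4, 5, 6
d = rank(spend) − rank(units): 5, -6, -6, 7, 3, 0, 0, -3; Σd² = 164
ρ = 1 − 6Σd² / [n(n²−1)] = 1 − 6×164 / (8×63) = 1 − 984/504 ≈ -0.952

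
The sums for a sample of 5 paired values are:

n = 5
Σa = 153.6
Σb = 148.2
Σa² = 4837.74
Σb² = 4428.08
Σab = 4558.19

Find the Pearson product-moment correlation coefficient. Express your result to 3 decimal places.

r = (nΣab − ΣaΣb) / √[(nΣa² − (Σa)²)(nΣb² − (Σb)²)]
Numerator: 5×4558.19 − 153.6×148.2 = 27.43
Denominator: √[(24188.7 − 23592.96)(22140.4 − 21963.24)] = √[595.74 × 177.16] = 324.8712
r = 27.43 / 324.8712 ≈ 0.084

0.084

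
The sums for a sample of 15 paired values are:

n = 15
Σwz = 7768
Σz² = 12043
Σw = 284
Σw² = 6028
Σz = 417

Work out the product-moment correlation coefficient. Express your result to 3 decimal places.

r = (nΣwz − ΣwΣz) / √[(nΣw² − (Σw)²)(nΣz² − (Σz)²)]
Numerator: 15×7768 − 284×417 = -1908
Denominator: √[(90420 − 80656)(180645 − 173889)] = √[9764 × 6756] = 8121.9200
r = -1908 / 8121.9200 ≈ -0.235

-0.235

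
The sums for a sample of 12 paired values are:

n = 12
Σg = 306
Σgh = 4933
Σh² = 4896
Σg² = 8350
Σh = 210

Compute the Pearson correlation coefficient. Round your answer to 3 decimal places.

-0.516

r = (nΣgh − ΣgΣh) / √[(nΣg² − (Σg)²)(nΣh² − (Σh)²)]
Numerator: 12×4933 − 306×210 = -5064
Denominator: √[(100200 − 93636)(58752 − 44100)] = √[6564 × 14652] = 9806.9225
r = -5064 / 9806.9225 ≈ -0.516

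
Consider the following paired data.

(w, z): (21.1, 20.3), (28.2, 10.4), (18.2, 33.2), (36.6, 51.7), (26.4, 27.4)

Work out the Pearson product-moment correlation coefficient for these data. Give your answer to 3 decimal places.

n = 5, Σw = 130.5, Σz = 143, Σw² = 3608.21, Σz² = 5046.14, Σwz = 3941.43
nΣwz − ΣwΣz = 19707.15 − 18661.5 = 1045.65
nΣw² − (Σw)² = 18041.05 − 17030.25 = 1010.8; nΣz² − (Σz)² = 25230.7 − 20449 = 4781.7
r = 1045.65 / √(1010.8 × 4781.7) = 1045.65 / 2198.4864 ≈ 0.476

0.476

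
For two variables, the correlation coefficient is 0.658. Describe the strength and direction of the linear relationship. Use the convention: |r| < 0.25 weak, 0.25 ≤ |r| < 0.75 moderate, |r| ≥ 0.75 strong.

r = 0.658 > 0 so the relationship is positive.
|r| = 0.658, which falls in the moderate range.

moderate positive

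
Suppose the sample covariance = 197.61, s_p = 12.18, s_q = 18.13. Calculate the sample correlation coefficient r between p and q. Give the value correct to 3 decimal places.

r = Cov(p,q) / (s_p · s_q) = 197.61 / (12.18 × 18.13)
  = 197.61 / 220.8234 ≈ 0.895

0.895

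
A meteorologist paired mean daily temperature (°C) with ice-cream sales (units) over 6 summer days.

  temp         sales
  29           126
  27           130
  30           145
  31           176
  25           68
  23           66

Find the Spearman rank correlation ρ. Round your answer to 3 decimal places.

0.943

Rank temp: 4, 3, 5, 6, 2, 1
Rank sales: 3, 4, 5, 6, 2, 1
d = rank(temp) − rank(sales): 1, -1, 0, 0, 0, 0; Σd² = 2
ρ = 1 − 6Σd² / [n(n²−1)] = 1 − 6×2 / (6×35) = 1 − 12/210 ≈ 0.943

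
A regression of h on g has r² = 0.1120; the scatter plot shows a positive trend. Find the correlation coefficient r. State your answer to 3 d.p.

|r| = √0.1120 = 0.335
The association is positive, so r = 0.335.

0.335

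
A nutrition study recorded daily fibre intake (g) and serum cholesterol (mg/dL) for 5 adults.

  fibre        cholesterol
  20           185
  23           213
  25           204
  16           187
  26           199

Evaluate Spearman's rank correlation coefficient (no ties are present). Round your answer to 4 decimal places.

0.5000

Rank fibre: 2, 3, 4, 1, 5
Rank cholesterol: 1, 5, 4, 2, 3
d = rank(fibre) − rank(cholesterol): 1, -2, 0, -1, 2; Σd² = 10
ρ = 1 − 6Σd² / [n(n²−1)] = 1 − 6×10 / (5×24) = 1 − 60/120 ≈ 0.5000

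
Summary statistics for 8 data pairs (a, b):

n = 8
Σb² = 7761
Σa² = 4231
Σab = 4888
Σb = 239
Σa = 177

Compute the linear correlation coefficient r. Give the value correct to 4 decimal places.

r = (nΣab − ΣaΣb) / √[(nΣa² − (Σa)²)(nΣb² − (Σb)²)]
Numerator: 8×4888 − 177×239 = -3199
Denominator: √[(33848 − 31329)(62088 − 57121)] = √[2519 × 4967] = 3537.2126
r = -3199 / 3537.2126 ≈ -0.9044

-0.9044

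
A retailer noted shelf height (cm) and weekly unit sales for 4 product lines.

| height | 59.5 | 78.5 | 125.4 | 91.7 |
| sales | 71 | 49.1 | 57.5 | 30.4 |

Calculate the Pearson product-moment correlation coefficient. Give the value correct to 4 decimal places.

-0.2743

n = 4, Σx = 355.1, Σy = 208, Σx² = 33836.55, Σy² = 11682.22, Σxy = 18077.03
nΣxy − ΣxΣy = 72308.12 − 73860.8 = -1552.68
nΣx² − (Σx)² = 135346.2 − 126096.01 = 9250.19; nΣy² − (Σy)² = 46728.88 − 43264 = 3464.88
r = -1552.68 / √(9250.19 × 3464.88) = -1552.68 / 5661.3424 ≈ -0.2743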